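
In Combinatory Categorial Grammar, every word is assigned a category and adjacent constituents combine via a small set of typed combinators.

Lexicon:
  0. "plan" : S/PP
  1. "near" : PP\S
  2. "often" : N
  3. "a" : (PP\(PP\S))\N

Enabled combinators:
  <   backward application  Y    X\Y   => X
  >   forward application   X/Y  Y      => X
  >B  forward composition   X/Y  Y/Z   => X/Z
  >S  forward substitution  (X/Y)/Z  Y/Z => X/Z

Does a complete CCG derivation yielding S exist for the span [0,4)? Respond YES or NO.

YES

[0,4] S   >
  [0,1] "plan" : S/PP
  [1,4] PP   <
    [1,2] "near" : PP\S
    [2,4] PP\(PP\S)   <
      [2,3] "often" : N
      [3,4] "a" : (PP\(PP\S))\N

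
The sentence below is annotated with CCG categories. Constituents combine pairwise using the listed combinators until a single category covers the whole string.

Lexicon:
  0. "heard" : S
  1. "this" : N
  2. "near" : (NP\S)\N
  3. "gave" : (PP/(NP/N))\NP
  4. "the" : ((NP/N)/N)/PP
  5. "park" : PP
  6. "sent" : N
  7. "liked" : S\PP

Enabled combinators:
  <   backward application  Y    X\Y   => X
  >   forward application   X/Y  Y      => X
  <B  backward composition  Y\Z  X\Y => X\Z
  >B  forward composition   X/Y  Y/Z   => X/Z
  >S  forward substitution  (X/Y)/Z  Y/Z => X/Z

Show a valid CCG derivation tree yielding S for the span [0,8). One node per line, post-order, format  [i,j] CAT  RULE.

[0,1] S  lex  "heard"
[1,2] N  lex  "this"
[2,3] (NP\S)\N  lex  "near"
[1,3] NP\S  <  k=2
[0,3] NP  <  k=1
[3,4] (PP/(NP/N))\NP  lex  "gave"
[0,4] PP/(NP/N)  <  k=3
[4,5] ((NP/N)/N)/PP  lex  "the"
[5,6] PP  lex  "park"
[4,6] (NP/N)/N  >  k=5
[6,7] N  lex  "sent"
[4,7] NP/N  >  k=6
[0,7] PP  >  k=4
[7,8] S\PP  lex  "liked"
[0,8] S  <  k=7

[0,8] S   <
  [0,7] PP   >
    [0,4] PP/(NP/N)   <
      [0,3] NP   <
        [0,1] "heard" : S
        [1,3] NP\S   <
          [1,2] "this" : N
          [2,3] "near" : (NP\S)\N
      [3,4] "gave" : (PP/(NP/N))\NP
    [4,7] NP/N   >
      [4,6] (NP/N)/N   >
        [4,5] "the" : ((NP/N)/N)/PP
        [5,6] "park" : PP
      [6,7] "sent" : N
  [7,8] "liked" : S\PP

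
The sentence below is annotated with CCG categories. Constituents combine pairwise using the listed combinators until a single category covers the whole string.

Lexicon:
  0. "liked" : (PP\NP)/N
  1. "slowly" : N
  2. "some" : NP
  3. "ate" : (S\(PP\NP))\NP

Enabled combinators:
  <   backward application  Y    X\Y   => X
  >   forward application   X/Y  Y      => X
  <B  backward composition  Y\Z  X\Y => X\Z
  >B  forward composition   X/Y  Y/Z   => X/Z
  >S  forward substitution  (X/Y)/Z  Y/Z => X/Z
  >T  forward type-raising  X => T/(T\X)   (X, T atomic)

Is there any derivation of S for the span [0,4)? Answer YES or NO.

YES

[0,4] S   <
  [0,2] PP\NP   >
    [0,1] "liked" : (PP\NP)/N
    [1,2] "slowly" : N
  [2,4] S\(PP\NP)   <
    [2,3] "some" : NP
    [3,4] "ate" : (S\(PP\NP))\NP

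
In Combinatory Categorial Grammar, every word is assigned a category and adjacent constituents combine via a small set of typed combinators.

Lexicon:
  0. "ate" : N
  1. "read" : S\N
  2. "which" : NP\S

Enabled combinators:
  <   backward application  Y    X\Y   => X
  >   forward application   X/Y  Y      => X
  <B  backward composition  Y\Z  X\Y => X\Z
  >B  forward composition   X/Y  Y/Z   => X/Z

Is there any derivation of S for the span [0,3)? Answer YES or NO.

N S\N NP\S
CKY chart[0,3] = {NP}; S ∉ chart

NO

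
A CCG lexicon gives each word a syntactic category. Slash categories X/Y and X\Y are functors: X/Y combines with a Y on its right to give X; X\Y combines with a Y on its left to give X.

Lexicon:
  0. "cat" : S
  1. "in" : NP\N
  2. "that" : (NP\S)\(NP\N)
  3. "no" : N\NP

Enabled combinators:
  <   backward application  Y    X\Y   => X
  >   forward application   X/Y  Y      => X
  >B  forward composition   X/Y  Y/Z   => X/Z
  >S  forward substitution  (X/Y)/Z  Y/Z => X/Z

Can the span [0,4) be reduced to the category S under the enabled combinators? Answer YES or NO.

NO

S NP\N (NP\S)\(NP\N) N\NP
CKY chart[0,4] = {N}; S ∉ chart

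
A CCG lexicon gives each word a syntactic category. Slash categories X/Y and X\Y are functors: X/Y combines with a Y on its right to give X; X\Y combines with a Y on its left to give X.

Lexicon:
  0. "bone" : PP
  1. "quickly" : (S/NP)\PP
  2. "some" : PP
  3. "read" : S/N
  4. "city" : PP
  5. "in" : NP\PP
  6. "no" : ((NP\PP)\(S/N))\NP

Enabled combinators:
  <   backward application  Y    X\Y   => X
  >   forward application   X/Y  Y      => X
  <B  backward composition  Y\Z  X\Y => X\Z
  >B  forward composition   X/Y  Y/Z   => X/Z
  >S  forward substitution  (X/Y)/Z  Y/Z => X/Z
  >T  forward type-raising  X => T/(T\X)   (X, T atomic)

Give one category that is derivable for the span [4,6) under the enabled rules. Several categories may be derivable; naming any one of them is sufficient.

[0,7] S   >
  [0,2] S/NP   <
    [0,1] "bone" : PP
    [1,2] "quickly" : (S/NP)\PP
  [2,7] NP   >
    [2,3] NP/(NP\PP)   >T
      [2,3] "some" : PP
    [3,7] NP\PP   <
      [3,4] "read" : S/N
      [4,7] (NP\PP)\(S/N)   <
        [4,6] NP   <
          [4,5] "city" : PP
          [5,6] "in" : NP\PP
        [6,7] "no" : ((NP\PP)\(S/N))\NP

NP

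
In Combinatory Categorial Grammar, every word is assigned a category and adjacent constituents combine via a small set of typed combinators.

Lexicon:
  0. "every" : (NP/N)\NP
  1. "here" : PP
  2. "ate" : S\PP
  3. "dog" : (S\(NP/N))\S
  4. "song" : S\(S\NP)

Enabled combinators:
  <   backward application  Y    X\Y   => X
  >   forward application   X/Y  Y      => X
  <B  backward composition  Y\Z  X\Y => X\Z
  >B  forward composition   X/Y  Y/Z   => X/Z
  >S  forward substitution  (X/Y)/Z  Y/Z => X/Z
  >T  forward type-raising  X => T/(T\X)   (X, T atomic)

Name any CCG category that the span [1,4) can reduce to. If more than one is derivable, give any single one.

S\(NP/N)

[0,5] S   <
  [0,4] S\NP   <B
    [0,1] "every" : (NP/N)\NP
    [1,4] S\(NP/N)   <
      [1,3] S   >
        [1,2] S/(S\PP)   >T
          [1,2] "here" : PP
        [2,3] "ate" : S\PP
      [3,4] "dog" : (S\(NP/N))\S
  [4,5] "song" : S\(S\NP)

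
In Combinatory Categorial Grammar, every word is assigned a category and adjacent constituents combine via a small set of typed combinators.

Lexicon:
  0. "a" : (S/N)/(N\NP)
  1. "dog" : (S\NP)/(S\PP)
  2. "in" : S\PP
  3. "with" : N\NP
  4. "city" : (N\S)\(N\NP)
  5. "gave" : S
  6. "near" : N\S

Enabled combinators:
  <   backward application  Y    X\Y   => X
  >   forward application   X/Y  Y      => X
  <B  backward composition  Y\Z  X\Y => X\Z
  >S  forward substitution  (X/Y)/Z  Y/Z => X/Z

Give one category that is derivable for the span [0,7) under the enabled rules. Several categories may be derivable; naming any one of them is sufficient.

S

[0,7] S   >
  [0,5] S/N   >
    [0,1] "a" : (S/N)/(N\NP)
    [1,5] N\NP   <B
      [1,3] S\NP   >
        [1,2] "dog" : (S\NP)/(S\PP)
        [2,3] "in" : S\PP
      [3,5] N\S   <
        [3,4] "with" : N\NP
        [4,5] "city" : (N\S)\(N\NP)
  [5,7] N   <
    [5,6] "gave" : S
    [6,7] "near" : N\S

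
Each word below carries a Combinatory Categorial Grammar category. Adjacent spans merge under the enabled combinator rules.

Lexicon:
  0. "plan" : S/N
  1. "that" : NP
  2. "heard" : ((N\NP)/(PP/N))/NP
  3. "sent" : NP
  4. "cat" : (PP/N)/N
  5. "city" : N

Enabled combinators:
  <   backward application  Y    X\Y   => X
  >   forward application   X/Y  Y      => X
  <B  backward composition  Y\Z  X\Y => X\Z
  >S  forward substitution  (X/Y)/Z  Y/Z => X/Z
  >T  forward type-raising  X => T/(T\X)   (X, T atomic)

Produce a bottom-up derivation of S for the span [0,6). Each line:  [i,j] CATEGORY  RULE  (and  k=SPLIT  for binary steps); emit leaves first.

[0,6] S   >
  [0,1] "plan" : S/N
  [1,6] N   <
    [1,2] "that" : NP
    [2,6] N\NP   >
      [2,4] (N\NP)/(PP/N)   >
        [2,3] "heard" : ((N\NP)/(PP/N))/NP
        [3,4] "sent" : NP
      [4,6] PP/N   >
        [4,5] "cat" : (PP/N)/N
        [5,6] "city" : N

[0,1] S/N  lex  "plan"
[1,2] NP  lex  "that"
[2,3] ((N\NP)/(PP/N))/NP  lex  "heard"
[3,4] NP  lex  "sent"
[2,4] (N\NP)/(PP/N)  >  k=3
[4,5] (PP/N)/N  lex  "cat"
[5,6] N  lex  "city"
[4,6] PP/N  >  k=5
[2,6] N\NP  >  k=4
[1,6] N  <  k=2
[0,6] S  >  k=1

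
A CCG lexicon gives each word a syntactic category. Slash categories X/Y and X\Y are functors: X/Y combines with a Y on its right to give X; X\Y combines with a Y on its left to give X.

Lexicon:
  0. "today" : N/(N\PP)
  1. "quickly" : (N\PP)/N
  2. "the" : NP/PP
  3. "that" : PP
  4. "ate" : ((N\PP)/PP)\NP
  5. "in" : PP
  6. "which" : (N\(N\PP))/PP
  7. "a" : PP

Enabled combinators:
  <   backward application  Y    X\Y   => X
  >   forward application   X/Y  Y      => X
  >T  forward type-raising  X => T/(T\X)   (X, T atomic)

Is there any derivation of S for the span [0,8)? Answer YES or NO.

N/(N\PP) (N\PP)/N NP/PP PP ((N\PP)/PP)\NP PP (N\(N\PP))/PP PP
CKY chart[0,8] = {N, N/(N\N), NP/(NP\N), PP/(PP\N), S/(S\N)}; S ∉ chart

NO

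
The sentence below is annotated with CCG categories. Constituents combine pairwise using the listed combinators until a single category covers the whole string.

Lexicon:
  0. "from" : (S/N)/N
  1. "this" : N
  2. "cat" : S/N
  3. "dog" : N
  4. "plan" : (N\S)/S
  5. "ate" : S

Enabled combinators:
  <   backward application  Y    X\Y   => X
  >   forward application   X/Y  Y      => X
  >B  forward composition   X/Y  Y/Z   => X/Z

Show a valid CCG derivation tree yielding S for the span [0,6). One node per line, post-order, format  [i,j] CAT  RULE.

[0,6] S   >
  [0,2] S/N   >
    [0,1] "from" : (S/N)/N
    [1,2] "this" : N
  [2,6] N   <
    [2,4] S   >
      [2,3] "cat" : S/N
      [3,4] "dog" : N
    [4,6] N\S   >
      [4,5] "plan" : (N\S)/S
      [5,6] "ate" : S

[0,1] (S/N)/N  lex  "from"
[1,2] N  lex  "this"
[0,2] S/N  >  k=1
[2,3] S/N  lex  "cat"
[3,4] N  lex  "dog"
[2,4] S  >  k=3
[4,5] (N\S)/S  lex  "plan"
[5,6] S  lex  "ate"
[4,6] N\S  >  k=5
[2,6] N  <  k=4
[0,6] S  >  k=2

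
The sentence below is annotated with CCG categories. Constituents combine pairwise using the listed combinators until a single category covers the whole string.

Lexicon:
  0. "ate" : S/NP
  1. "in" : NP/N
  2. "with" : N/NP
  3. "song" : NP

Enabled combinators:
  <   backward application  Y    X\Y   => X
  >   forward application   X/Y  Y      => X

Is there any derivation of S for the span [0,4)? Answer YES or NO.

[0,4] S   >
  [0,1] "ate" : S/NP
  [1,4] NP   >
    [1,2] "in" : NP/N
    [2,4] N   >
      [2,3] "with" : N/NP
      [3,4] "song" : NP

YES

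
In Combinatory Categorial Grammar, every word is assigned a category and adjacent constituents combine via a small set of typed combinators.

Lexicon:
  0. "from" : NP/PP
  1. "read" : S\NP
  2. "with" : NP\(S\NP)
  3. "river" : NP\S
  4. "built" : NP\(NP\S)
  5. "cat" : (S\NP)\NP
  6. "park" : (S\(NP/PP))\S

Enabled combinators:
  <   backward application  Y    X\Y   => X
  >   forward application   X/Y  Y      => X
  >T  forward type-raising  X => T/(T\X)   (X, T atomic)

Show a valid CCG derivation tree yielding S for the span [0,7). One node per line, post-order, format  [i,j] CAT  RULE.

[0,7] S   <
  [0,1] "from" : NP/PP
  [1,7] S\(NP/PP)   <
    [1,6] S   <
      [1,3] NP   <
        [1,2] "read" : S\NP
        [2,3] "with" : NP\(S\NP)
      [3,6] S\NP   <
        [3,5] NP   <
          [3,4] "river" : NP\S
          [4,5] "built" : NP\(NP\S)
        [5,6] "cat" : (S\NP)\NP
    [6,7] "park" : (S\(NP/PP))\S

[0,1] NP/PP  lex  "from"
[1,2] S\NP  lex  "read"
[2,3] NP\(S\NP)  lex  "with"
[1,3] NP  <  k=2
[3,4] NP\S  lex  "river"
[4,5] NP\(NP\S)  lex  "built"
[3,5] NP  <  k=4
[5,6] (S\NP)\NP  lex  "cat"
[3,6] S\NP  <  k=5
[1,6] S  <  k=3
[6,7] (S\(NP/PP))\S  lex  "park"
[1,7] S\(NP/PP)  <  k=6
[0,7] S  <  k=1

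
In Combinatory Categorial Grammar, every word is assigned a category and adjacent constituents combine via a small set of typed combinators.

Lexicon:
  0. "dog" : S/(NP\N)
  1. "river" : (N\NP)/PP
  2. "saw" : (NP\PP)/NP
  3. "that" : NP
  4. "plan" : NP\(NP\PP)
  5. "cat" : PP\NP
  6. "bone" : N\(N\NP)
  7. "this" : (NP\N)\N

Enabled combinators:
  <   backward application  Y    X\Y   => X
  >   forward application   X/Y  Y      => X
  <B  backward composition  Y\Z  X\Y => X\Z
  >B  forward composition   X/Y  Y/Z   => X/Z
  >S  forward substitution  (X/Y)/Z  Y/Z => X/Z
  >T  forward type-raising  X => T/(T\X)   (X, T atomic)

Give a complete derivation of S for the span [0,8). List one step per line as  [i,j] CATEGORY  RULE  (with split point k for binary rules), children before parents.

[0,8] S   >
  [0,1] "dog" : S/(NP\N)
  [1,8] NP\N   <
    [1,7] N   <
      [1,6] N\NP   >
        [1,2] "river" : (N\NP)/PP
        [2,6] PP   <
          [2,5] NP   <
            [2,4] NP\PP   >
              [2,3] "saw" : (NP\PP)/NP
              [3,4] "that" : NP
            [4,5] "plan" : NP\(NP\PP)
          [5,6] "cat" : PP\NP
      [6,7] "bone" : N\(N\NP)
    [7,8] "this" : (NP\N)\N

[0,1] S/(NP\N)  lex  "dog"
[1,2] (N\NP)/PP  lex  "river"
[2,3] (NP\PP)/NP  lex  "saw"
[3,4] NP  lex  "that"
[2,4] NP\PP  >  k=3
[4,5] NP\(NP\PP)  lex  "plan"
[2,5] NP  <  k=4
[5,6] PP\NP  lex  "cat"
[2,6] PP  <  k=5
[1,6] N\NP  >  k=2
[6,7] N\(N\NP)  lex  "bone"
[1,7] N  <  k=6
[7,8] (NP\N)\N  lex  "this"
[1,8] NP\N  <  k=7
[0,8] S  >  k=1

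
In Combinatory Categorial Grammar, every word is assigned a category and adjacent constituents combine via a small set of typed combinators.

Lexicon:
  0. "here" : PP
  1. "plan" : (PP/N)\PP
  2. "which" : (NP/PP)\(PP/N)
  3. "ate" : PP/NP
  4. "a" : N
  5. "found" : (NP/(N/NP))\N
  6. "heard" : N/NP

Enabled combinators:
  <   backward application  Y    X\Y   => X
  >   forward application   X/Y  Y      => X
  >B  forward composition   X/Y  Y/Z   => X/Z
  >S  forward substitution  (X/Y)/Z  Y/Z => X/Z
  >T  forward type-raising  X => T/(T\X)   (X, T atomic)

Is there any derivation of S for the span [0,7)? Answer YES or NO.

PP (PP/N)\PP (NP/PP)\(PP/N) PP/NP N (NP/(N/NP))\N N/NP
CKY chart[0,7] = {N/(N\NP), NP, NP/(NP\NP), NP/(PP\PP), PP/(PP\NP), S/(S\NP)}; S ∉ chart

NO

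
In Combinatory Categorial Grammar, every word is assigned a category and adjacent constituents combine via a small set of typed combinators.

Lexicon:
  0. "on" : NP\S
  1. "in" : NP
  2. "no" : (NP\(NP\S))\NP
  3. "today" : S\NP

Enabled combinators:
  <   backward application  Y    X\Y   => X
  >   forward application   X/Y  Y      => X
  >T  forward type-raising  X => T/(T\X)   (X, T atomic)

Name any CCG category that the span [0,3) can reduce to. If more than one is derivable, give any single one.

NP

[0,4] S   <
  [0,3] NP   <
    [0,1] "on" : NP\S
    [1,3] NP\(NP\S)   <
      [1,2] "in" : NP
      [2,3] "no" : (NP\(NP\S))\NP
  [3,4] "today" : S\NP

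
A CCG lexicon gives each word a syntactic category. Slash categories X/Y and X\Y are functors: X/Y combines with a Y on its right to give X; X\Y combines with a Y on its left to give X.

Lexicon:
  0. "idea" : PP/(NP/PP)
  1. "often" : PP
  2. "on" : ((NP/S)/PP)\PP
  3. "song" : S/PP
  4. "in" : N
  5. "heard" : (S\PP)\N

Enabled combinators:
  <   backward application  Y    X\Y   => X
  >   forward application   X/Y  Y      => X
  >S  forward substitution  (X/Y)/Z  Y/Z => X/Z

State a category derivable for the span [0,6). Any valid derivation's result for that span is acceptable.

[0,6] S   <
  [0,4] PP   >
    [0,1] "idea" : PP/(NP/PP)
    [1,4] NP/PP   >S
      [1,3] (NP/S)/PP   <
        [1,2] "often" : PP
        [2,3] "on" : ((NP/S)/PP)\PP
      [3,4] "song" : S/PP
  [4,6] S\PP   <
    [4,5] "in" : N
    [5,6] "heard" : (S\PP)\N

S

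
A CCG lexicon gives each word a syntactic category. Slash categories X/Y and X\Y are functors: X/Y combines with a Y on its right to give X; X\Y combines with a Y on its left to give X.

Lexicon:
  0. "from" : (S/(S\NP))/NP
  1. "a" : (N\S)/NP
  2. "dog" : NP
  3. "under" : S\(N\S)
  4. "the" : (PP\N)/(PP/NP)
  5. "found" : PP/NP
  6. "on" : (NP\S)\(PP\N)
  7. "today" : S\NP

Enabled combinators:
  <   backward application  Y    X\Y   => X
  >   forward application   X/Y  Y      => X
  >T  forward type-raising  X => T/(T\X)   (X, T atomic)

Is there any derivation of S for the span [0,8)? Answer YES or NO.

YES

[0,8] S   >
  [0,7] S/(S\NP)   >
    [0,1] "from" : (S/(S\NP))/NP
    [1,7] NP   <
      [1,4] S   <
        [1,3] N\S   >
          [1,2] "a" : (N\S)/NP
          [2,3] "dog" : NP
        [3,4] "under" : S\(N\S)
      [4,7] NP\S   <
        [4,6] PP\N   >
          [4,5] "the" : (PP\N)/(PP/NP)
          [5,6] "found" : PP/NP
        [6,7] "on" : (NP\S)\(PP\N)
  [7,8] "today" : S\NP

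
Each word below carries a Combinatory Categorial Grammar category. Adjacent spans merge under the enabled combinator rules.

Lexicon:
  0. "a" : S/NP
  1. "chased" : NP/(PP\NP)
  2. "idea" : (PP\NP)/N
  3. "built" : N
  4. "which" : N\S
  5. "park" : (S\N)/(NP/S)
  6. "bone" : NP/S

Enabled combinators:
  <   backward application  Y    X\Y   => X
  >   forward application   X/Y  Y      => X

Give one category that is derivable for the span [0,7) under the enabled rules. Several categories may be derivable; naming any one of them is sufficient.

S

[0,7] S   <
  [0,5] N   <
    [0,4] S   >
      [0,1] "a" : S/NP
      [1,4] NP   >
        [1,2] "chased" : NP/(PP\NP)
        [2,4] PP\NP   >
          [2,3] "idea" : (PP\NP)/N
          [3,4] "built" : N
    [4,5] "which" : N\S
  [5,7] S\N   >
    [5,6] "park" : (S\N)/(NP/S)
    [6,7] "bone" : NP/S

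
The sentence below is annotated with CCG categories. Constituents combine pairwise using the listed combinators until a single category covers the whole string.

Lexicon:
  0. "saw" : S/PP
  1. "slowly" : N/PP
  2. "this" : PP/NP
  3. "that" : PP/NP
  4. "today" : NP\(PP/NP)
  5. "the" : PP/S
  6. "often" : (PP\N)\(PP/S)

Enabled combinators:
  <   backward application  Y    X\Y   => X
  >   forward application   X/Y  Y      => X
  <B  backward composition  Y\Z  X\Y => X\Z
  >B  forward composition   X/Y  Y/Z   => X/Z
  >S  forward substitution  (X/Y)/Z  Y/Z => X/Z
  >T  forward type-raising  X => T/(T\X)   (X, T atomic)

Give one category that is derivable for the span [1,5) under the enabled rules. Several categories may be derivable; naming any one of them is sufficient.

[0,7] S   >
  [0,1] "saw" : S/PP
  [1,7] PP   <
    [1,5] N   >
      [1,3] N/NP   >B
        [1,2] "slowly" : N/PP
        [2,3] "this" : PP/NP
      [3,5] NP   <
        [3,4] "that" : PP/NP
        [4,5] "today" : NP\(PP/NP)
    [5,7] PP\N   <
      [5,6] "the" : PP/S
      [6,7] "often" : (PP\N)\(PP/S)

N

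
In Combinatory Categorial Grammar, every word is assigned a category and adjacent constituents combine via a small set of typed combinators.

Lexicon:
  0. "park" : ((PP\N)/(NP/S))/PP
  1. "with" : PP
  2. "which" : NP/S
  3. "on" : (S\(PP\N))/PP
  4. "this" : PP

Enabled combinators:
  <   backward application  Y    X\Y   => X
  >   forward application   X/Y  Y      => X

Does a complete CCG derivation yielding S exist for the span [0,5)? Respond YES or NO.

[0,5] S   <
  [0,3] PP\N   >
    [0,2] (PP\N)/(NP/S)   >
      [0,1] "park" : ((PP\N)/(NP/S))/PP
      [1,2] "with" : PP
    [2,3] "which" : NP/S
  [3,5] S\(PP\N)   >
    [3,4] "on" : (S\(PP\N))/PP
    [4,5] "this" : PP

YES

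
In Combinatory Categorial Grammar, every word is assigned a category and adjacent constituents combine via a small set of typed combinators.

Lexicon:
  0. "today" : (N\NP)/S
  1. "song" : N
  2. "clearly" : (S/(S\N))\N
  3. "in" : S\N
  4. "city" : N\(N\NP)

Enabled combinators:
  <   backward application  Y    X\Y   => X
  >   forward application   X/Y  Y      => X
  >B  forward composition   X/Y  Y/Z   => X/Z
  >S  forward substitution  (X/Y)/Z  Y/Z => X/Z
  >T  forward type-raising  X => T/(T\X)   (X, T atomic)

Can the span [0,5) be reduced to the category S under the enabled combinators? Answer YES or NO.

NO

(N\NP)/S N (S/(S\N))\N S\N N\(N\NP)
CKY chart[0,5] = {N, N/(N\N), NP/(NP\N), PP/(PP\N), S/(S\N)}; S ∉ chart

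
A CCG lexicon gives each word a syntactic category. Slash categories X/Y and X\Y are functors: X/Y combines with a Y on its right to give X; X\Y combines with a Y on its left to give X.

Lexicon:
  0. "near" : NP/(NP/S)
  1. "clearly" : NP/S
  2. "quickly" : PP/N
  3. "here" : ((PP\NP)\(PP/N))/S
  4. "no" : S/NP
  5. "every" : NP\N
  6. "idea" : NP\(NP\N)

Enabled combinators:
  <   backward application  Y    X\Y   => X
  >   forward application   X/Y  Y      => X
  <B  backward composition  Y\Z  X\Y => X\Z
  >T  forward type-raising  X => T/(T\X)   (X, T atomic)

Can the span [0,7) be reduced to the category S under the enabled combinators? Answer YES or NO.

NO

NP/(NP/S) NP/S PP/N ((PP\NP)\(PP/N))/S S/NP NP\N NP\(NP\N)
CKY chart[0,7] = {N/(N\PP), NP/(NP\PP), PP, PP/(PP\PP), S/(S\PP)}; S ∉ chart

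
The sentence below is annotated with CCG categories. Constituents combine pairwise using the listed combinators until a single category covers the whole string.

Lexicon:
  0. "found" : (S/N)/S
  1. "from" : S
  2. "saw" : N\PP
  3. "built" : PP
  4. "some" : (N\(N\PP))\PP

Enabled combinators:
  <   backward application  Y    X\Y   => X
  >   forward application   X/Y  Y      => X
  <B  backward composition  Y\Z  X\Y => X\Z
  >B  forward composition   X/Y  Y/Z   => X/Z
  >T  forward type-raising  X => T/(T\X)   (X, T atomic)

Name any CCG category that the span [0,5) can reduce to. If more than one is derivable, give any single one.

[0,5] S   >
  [0,2] S/N   >
    [0,1] "found" : (S/N)/S
    [1,2] "from" : S
  [2,5] N   <
    [2,3] "saw" : N\PP
    [3,5] N\(N\PP)   <
      [3,4] "built" : PP
      [4,5] "some" : (N\(N\PP))\PP

S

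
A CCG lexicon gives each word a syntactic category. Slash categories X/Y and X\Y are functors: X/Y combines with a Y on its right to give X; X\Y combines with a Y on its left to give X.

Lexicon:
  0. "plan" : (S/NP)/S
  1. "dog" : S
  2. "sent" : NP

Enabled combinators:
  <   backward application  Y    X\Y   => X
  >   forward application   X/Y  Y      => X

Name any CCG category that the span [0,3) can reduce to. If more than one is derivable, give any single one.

[0,3] S   >
  [0,2] S/NP   >
    [0,1] "plan" : (S/NP)/S
    [1,2] "dog" : S
  [2,3] "sent" : NP

S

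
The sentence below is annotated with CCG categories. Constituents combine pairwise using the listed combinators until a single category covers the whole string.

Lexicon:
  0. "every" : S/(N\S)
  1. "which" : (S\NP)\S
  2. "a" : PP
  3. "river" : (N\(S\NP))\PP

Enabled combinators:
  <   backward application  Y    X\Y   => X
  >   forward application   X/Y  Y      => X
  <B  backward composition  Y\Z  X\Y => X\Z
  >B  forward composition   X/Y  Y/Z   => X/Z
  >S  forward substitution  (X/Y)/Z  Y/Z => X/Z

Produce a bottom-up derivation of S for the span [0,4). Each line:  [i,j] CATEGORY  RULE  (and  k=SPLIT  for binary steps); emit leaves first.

[0,4] S   >
  [0,1] "every" : S/(N\S)
  [1,4] N\S   <B
    [1,2] "which" : (S\NP)\S
    [2,4] N\(S\NP)   <
      [2,3] "a" : PP
      [3,4] "river" : (N\(S\NP))\PP

[0,1] S/(N\S)  lex  "every"
[1,2] (S\NP)\S  lex  "which"
[2,3] PP  lex  "a"
[3,4] (N\(S\NP))\PP  lex  "river"
[2,4] N\(S\NP)  <  k=3
[1,4] N\S  <B  k=2
[0,4] S  >  k=1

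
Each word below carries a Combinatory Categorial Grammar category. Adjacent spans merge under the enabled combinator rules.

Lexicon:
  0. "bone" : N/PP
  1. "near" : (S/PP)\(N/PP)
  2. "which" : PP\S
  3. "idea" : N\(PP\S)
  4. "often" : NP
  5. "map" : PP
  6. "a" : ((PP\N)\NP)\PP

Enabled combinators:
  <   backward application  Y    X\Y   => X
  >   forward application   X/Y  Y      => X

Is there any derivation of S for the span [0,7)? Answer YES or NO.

[0,7] S   >
  [0,2] S/PP   <
    [0,1] "bone" : N/PP
    [1,2] "near" : (S/PP)\(N/PP)
  [2,7] PP   <
    [2,4] N   <
      [2,3] "which" : PP\S
      [3,4] "idea" : N\(PP\S)
    [4,7] PP\N   <
      [4,5] "often" : NP
      [5,7] (PP\N)\NP   <
        [5,6] "map" : PP
        [6,7] "a" : ((PP\N)\NP)\PP

YES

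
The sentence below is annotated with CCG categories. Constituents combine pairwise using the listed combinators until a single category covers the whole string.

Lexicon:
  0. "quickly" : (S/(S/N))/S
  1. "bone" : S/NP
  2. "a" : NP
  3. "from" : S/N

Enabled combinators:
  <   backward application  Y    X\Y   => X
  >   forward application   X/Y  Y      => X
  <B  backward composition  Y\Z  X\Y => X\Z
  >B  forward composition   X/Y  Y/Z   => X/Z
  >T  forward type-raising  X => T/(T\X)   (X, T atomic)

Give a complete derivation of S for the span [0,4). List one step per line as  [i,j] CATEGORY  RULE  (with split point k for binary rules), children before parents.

[0,1] (S/(S/N))/S  lex  "quickly"
[1,2] S/NP  lex  "bone"
[2,3] NP  lex  "a"
[1,3] S  >  k=2
[0,3] S/(S/N)  >  k=1
[3,4] S/N  lex  "from"
[0,4] S  >  k=3

[0,4] S   >
  [0,3] S/(S/N)   >
    [0,1] "quickly" : (S/(S/N))/S
    [1,3] S   >
      [1,2] "bone" : S/NP
      [2,3] "a" : NP
  [3,4] "from" : S/N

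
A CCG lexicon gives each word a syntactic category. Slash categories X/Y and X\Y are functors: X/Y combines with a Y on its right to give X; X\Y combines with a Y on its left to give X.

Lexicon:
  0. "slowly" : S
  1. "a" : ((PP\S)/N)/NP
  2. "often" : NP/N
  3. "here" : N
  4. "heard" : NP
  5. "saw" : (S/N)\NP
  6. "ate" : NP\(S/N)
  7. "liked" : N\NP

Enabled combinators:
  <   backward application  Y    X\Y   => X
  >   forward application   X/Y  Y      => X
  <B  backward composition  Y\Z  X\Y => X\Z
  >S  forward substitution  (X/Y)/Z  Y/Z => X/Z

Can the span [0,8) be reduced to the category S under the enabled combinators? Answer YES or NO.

NO

S ((PP\S)/N)/NP NP/N N NP (S/N)\NP NP\(S/N) N\NP
CKY chart[0,8] = {PP}; S ∉ chart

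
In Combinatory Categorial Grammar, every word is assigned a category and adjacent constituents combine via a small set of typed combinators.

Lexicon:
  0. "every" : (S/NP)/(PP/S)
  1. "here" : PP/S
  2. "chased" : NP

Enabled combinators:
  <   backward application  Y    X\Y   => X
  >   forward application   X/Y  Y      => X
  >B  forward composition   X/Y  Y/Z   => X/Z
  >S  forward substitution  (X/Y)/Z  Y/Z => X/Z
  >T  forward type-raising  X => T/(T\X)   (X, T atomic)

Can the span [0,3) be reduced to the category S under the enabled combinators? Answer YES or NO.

YES

[0,3] S   >
  [0,2] S/NP   >
    [0,1] "every" : (S/NP)/(PP/S)
    [1,2] "here" : PP/S
  [2,3] "chased" : NP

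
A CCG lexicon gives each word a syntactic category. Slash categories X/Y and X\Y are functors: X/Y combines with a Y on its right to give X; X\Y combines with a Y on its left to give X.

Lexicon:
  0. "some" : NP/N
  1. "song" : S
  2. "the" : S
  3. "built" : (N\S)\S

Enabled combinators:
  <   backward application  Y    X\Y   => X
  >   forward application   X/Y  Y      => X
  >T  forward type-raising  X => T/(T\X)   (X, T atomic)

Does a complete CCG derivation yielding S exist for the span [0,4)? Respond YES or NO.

NP/N S S (N\S)\S
CKY chart[0,4] = {N/(N\NP), NP, NP/(NP\NP), PP/(PP\NP), S/(S\NP)}; S ∉ chart

NO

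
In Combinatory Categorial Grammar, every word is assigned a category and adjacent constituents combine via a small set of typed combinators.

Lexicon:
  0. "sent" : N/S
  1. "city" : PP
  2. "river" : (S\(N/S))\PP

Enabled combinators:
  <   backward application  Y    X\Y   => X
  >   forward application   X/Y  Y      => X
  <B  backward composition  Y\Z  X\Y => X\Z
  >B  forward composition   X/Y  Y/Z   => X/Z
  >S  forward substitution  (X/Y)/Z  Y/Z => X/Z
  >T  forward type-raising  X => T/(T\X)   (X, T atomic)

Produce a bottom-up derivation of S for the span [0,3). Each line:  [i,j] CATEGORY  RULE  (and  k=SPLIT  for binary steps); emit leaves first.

[0,1] N/S  lex  "sent"
[1,2] PP  lex  "city"
[2,3] (S\(N/S))\PP  lex  "river"
[1,3] S\(N/S)  <  k=2
[0,3] S  <  k=1

[0,3] S   <
  [0,1] "sent" : N/S
  [1,3] S\(N/S)   <
    [1,2] "city" : PP
    [2,3] "river" : (S\(N/S))\PP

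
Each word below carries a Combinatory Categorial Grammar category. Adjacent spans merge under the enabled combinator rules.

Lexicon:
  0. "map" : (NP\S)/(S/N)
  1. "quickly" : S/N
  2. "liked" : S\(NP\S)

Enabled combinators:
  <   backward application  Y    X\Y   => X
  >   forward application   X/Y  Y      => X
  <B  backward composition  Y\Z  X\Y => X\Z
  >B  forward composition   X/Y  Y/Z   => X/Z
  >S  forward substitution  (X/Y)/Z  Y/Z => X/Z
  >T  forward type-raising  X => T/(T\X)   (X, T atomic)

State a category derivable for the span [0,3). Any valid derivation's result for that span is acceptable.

S

[0,3] S   <
  [0,2] NP\S   >
    [0,1] "map" : (NP\S)/(S/N)
    [1,2] "quickly" : S/N
  [2,3] "liked" : S\(NP\S)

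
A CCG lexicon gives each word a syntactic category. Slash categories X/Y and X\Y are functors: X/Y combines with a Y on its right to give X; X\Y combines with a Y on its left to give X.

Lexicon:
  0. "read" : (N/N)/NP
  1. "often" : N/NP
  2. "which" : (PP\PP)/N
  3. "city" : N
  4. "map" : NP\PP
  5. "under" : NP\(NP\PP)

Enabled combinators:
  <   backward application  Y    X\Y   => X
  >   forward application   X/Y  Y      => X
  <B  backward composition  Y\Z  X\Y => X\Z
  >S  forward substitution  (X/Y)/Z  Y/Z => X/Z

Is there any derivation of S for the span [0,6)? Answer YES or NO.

NO

(N/N)/NP N/NP (PP\PP)/N N NP\PP NP\(NP\PP)
CKY chart[0,6] = {N}; S ∉ chart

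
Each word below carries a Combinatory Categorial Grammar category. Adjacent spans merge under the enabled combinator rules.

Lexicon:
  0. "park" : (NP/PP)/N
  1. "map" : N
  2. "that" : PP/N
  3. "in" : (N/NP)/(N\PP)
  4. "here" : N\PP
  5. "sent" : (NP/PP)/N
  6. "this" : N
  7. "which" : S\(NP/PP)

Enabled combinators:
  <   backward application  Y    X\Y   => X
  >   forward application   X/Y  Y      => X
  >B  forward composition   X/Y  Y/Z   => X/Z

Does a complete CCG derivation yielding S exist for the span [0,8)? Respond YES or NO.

YES

[0,8] S   <
  [0,7] NP/PP   >B
    [0,3] NP/N   >B
      [0,2] NP/PP   >
        [0,1] "park" : (NP/PP)/N
        [1,2] "map" : N
      [2,3] "that" : PP/N
    [3,7] N/PP   >B
      [3,5] N/NP   >
        [3,4] "in" : (N/NP)/(N\PP)
        [4,5] "here" : N\PP
      [5,7] NP/PP   >
        [5,6] "sent" : (NP/PP)/N
        [6,7] "this" : N
  [7,8] "which" : S\(NP/PP)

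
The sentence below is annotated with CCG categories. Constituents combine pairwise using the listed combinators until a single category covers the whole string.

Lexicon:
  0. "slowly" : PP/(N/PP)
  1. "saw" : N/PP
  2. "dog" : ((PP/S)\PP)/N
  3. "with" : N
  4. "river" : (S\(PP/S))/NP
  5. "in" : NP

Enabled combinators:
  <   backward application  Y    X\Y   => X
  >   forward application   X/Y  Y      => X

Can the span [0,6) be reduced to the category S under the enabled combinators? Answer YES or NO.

YES

[0,6] S   <
  [0,4] PP/S   <
    [0,2] PP   >
      [0,1] "slowly" : PP/(N/PP)
      [1,2] "saw" : N/PP
    [2,4] (PP/S)\PP   >
      [2,3] "dog" : ((PP/S)\PP)/N
      [3,4] "with" : N
  [4,6] S\(PP/S)   >
    [4,5] "river" : (S\(PP/S))/NP
    [5,6] "in" : NP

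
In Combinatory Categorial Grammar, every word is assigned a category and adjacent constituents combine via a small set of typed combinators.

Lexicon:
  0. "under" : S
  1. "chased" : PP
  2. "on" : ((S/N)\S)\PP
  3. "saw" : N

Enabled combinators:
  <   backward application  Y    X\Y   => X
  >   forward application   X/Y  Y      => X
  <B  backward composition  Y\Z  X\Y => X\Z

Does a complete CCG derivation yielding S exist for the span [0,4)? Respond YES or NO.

[0,4] S   >
  [0,3] S/N   <
    [0,1] "under" : S
    [1,3] (S/N)\S   <
      [1,2] "chased" : PP
      [2,3] "on" : ((S/N)\S)\PP
  [3,4] "saw" : N

YES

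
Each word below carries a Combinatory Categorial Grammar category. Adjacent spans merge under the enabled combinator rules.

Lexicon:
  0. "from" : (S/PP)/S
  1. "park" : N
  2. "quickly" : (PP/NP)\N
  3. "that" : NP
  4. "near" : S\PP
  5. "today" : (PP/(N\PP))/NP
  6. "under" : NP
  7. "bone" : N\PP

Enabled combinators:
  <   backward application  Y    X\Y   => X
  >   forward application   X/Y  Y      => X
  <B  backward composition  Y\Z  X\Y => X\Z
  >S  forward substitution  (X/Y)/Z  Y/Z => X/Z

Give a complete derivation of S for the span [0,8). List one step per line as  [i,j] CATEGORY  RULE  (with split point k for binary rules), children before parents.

[0,1] (S/PP)/S  lex  "from"
[1,2] N  lex  "park"
[2,3] (PP/NP)\N  lex  "quickly"
[1,3] PP/NP  <  k=2
[3,4] NP  lex  "that"
[1,4] PP  >  k=3
[4,5] S\PP  lex  "near"
[1,5] S  <  k=4
[0,5] S/PP  >  k=1
[5,6] (PP/(N\PP))/NP  lex  "today"
[6,7] NP  lex  "under"
[5,7] PP/(N\PP)  >  k=6
[7,8] N\PP  lex  "bone"
[5,8] PP  >  k=7
[0,8] S  >  k=5

[0,8] S   >
  [0,5] S/PP   >
    [0,1] "from" : (S/PP)/S
    [1,5] S   <
      [1,4] PP   >
        [1,3] PP/NP   <
          [1,2] "park" : N
          [2,3] "quickly" : (PP/NP)\N
        [3,4] "that" : NP
      [4,5] "near" : S\PP
  [5,8] PP   >
    [5,7] PP/(N\PP)   >
      [5,6] "today" : (PP/(N\PP))/NP
      [6,7] "under" : NP
    [7,8] "bone" : N\PP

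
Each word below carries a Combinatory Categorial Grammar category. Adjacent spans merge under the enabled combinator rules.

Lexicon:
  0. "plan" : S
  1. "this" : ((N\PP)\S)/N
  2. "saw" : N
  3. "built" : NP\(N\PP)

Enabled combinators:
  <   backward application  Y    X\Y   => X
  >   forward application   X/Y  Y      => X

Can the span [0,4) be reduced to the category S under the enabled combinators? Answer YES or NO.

NO

S ((N\PP)\S)/N N NP\(N\PP)
CKY chart[0,4] = {NP}; S ∉ chart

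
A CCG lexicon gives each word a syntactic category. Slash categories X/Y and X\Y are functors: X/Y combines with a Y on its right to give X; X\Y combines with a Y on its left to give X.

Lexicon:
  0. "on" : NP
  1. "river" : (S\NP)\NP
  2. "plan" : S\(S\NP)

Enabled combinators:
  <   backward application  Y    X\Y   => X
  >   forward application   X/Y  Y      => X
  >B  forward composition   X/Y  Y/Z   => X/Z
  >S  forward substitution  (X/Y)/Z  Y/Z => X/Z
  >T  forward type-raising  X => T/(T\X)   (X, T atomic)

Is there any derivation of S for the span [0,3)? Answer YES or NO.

[0,3] S   <
  [0,2] S\NP   <
    [0,1] "on" : NP
    [1,2] "river" : (S\NP)\NP
  [2,3] "plan" : S\(S\NP)

YES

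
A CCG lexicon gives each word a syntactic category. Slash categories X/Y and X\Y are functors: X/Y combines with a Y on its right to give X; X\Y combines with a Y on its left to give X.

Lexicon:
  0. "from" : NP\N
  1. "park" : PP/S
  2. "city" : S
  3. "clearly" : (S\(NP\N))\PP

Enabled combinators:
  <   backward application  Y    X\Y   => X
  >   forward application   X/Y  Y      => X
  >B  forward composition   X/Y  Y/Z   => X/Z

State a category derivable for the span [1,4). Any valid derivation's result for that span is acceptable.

[0,4] S   <
  [0,1] "from" : NP\N
  [1,4] S\(NP\N)   <
    [1,3] PP   >
      [1,2] "park" : PP/S
      [2,3] "city" : S
    [3,4] "clearly" : (S\(NP\N))\PP

S\(NP\N)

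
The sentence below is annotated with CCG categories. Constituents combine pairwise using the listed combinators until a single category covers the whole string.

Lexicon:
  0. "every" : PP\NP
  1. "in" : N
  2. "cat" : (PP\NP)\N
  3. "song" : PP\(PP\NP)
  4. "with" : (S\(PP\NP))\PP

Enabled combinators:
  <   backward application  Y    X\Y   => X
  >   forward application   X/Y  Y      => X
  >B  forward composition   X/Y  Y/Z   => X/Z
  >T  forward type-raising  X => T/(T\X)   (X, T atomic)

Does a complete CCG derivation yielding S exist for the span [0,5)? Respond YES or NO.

YES

[0,5] S   <
  [0,1] "every" : PP\NP
  [1,5] S\(PP\NP)   <
    [1,4] PP   <
      [1,3] PP\NP   <
        [1,2] "in" : N
        [2,3] "cat" : (PP\NP)\N
      [3,4] "song" : PP\(PP\NP)
    [4,5] "with" : (S\(PP\NP))\PP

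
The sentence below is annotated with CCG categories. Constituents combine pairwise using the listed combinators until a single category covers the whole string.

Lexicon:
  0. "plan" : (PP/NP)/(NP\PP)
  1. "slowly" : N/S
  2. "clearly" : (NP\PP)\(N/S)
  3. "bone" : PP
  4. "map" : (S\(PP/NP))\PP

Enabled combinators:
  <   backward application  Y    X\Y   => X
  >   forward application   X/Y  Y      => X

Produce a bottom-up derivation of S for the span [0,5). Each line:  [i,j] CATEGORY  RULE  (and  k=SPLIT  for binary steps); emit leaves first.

[0,1] (PP/NP)/(NP\PP)  lex  "plan"
[1,2] N/S  lex  "slowly"
[2,3] (NP\PP)\(N/S)  lex  "clearly"
[1,3] NP\PP  <  k=2
[0,3] PP/NP  >  k=1
[3,4] PP  lex  "bone"
[4,5] (S\(PP/NP))\PP  lex  "map"
[3,5] S\(PP/NP)  <  k=4
[0,5] S  <  k=3

[0,5] S   <
  [0,3] PP/NP   >
    [0,1] "plan" : (PP/NP)/(NP\PP)
    [1,3] NP\PP   <
      [1,2] "slowly" : N/S
      [2,3] "clearly" : (NP\PP)\(N/S)
  [3,5] S\(PP/NP)   <
    [3,4] "bone" : PP
    [4,5] "map" : (S\(PP/NP))\PP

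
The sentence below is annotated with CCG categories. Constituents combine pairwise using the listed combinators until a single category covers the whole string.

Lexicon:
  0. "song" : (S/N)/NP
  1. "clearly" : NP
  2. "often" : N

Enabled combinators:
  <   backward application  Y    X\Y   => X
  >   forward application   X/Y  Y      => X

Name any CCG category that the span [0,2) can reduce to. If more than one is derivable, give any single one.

[0,3] S   >
  [0,2] S/N   >
    [0,1] "song" : (S/N)/NP
    [1,2] "clearly" : NP
  [2,3] "often" : N

S/N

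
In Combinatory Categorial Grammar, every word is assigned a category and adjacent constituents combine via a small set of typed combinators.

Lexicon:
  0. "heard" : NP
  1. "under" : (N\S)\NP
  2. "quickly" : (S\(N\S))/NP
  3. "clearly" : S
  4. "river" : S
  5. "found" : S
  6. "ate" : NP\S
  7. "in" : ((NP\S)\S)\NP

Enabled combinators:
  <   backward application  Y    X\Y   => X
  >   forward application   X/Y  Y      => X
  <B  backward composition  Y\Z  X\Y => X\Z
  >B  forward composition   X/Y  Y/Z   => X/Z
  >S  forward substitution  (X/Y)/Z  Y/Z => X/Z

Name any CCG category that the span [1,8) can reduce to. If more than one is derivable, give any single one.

S\NP

[0,8] S   <
  [0,1] "heard" : NP
  [1,8] S\NP   <B
    [1,2] "under" : (N\S)\NP
    [2,8] S\(N\S)   >
      [2,3] "quickly" : (S\(N\S))/NP
      [3,8] NP   <
        [3,4] "clearly" : S
        [4,8] NP\S   <
          [4,5] "river" : S
          [5,8] (NP\S)\S   <
            [5,7] NP   <
              [5,6] "found" : S
              [6,7] "ate" : NP\S
            [7,8] "in" : ((NP\S)\S)\NP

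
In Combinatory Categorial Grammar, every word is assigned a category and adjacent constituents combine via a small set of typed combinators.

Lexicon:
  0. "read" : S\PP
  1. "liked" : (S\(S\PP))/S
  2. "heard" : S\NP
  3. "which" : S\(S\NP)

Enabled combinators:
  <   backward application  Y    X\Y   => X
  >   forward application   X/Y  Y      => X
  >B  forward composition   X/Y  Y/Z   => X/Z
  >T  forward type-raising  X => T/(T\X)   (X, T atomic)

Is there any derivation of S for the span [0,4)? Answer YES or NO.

YES

[0,4] S   <
  [0,1] "read" : S\PP
  [1,4] S\(S\PP)   >
    [1,2] "liked" : (S\(S\PP))/S
    [2,4] S   <
      [2,3] "heard" : S\NP
      [3,4] "which" : S\(S\NP)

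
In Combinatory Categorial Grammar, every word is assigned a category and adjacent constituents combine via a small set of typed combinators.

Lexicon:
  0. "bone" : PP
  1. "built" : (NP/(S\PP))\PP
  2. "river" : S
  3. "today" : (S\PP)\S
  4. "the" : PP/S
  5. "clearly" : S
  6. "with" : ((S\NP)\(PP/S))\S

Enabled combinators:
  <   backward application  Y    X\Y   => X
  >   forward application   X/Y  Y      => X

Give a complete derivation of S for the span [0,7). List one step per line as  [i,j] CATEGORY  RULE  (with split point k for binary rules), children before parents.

[0,7] S   <
  [0,4] NP   >
    [0,2] NP/(S\PP)   <
      [0,1] "bone" : PP
      [1,2] "built" : (NP/(S\PP))\PP
    [2,4] S\PP   <
      [2,3] "river" : S
      [3,4] "today" : (S\PP)\S
  [4,7] S\NP   <
    [4,5] "the" : PP/S
    [5,7] (S\NP)\(PP/S)   <
      [5,6] "clearly" : S
      [6,7] "with" : ((S\NP)\(PP/S))\S

[0,1] PP  lex  "bone"
[1,2] (NP/(S\PP))\PP  lex  "built"
[0,2] NP/(S\PP)  <  k=1
[2,3] S  lex  "river"
[3,4] (S\PP)\S  lex  "today"
[2,4] S\PP  <  k=3
[0,4] NP  >  k=2
[4,5] PP/S  lex  "the"
[5,6] S  lex  "clearly"
[6,7] ((S\NP)\(PP/S))\S  lex  "with"
[5,7] (S\NP)\(PP/S)  <  k=6
[4,7] S\NP  <  k=5
[0,7] S  <  k=4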